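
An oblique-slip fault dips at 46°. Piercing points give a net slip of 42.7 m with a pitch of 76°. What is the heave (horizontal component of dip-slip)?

28.8 m

dip-slip = net slip × sin(rake) = 42.7 m × sin(76°) = 41.43 m
heave = dip-slip × cos(dip) = 41.43 × cos(46°) = 28.8 m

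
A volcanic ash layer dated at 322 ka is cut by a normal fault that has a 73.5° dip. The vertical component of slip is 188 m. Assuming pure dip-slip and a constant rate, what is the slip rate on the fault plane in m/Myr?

609 m/Myr

dip-slip = throw / sin(dip) = 188 m / sin(73.5°) = 196.1 m
rate = 196.1 m / 322 ka = 0.000609 m/yr = 609 m/Myr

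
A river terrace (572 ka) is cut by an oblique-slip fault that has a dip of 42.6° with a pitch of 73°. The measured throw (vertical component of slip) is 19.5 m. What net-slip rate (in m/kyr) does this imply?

0.0527 m/kyr

dip-slip = throw / sin(dip) = 19.5 / sin(42.6°) = 28.81 m
net slip = dip-slip / sin(rake) = 28.81 / sin(73°) = 30.13 m
rate = 30.13 m / 572 ka = 0.0000527 m/yr = 0.0527 m/kyr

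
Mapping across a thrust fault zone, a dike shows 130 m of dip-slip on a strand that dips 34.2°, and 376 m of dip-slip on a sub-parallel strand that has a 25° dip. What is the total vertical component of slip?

throw_A = 130 × sin(34.2°) = 73.07 m
throw_B = 376 × sin(25°) = 158.9 m
total = 73.07 + 158.9 = 232 m

232 m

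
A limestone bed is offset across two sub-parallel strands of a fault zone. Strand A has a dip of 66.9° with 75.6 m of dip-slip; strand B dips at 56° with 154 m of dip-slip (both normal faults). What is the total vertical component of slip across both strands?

throw_A = 75.6 × sin(66.9°) = 69.54 m
throw_B = 154 × sin(56°) = 127.7 m
total = 69.54 + 127.7 = 197 m

197 m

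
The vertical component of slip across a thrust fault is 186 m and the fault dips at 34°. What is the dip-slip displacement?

dip-slip = throw / sin(dip) = 186 / sin(34°) = 333 m

333 m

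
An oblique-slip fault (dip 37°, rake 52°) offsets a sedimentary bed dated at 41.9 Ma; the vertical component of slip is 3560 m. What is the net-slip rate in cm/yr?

dip-slip = throw / sin(dip) = 3560 / sin(37°) = 5915 m
net slip = dip-slip / sin(rake) = 5915 / sin(52°) = 7507 m
rate = 7507 m / 41.9 Ma = 0.000179 m/yr = 0.0179 cm/yr

0.0179 cm/yr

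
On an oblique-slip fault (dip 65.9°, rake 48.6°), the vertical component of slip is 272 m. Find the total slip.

dip-slip = throw / sin(dip) = 272 / sin(65.9°) = 298 m
net slip = dip-slip / sin(rake) = 298 / sin(48.6°) = 397 m

397 m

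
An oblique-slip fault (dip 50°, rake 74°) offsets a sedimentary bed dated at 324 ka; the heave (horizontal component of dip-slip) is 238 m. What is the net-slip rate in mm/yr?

1.19 mm/yr

dip-slip = heave / cos(dip) = 238 / cos(50°) = 370.3 m
net slip = dip-slip / sin(rake) = 370.3 / sin(74°) = 385.2 m
rate = 385.2 m / 324 ka = 0.00119 m/yr = 1.19 mm/yr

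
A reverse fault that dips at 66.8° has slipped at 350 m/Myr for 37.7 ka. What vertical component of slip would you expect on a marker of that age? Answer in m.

12.1 m

dip-slip = rate × time = 350 m/Myr × 37.7 ka = 13.20 m
throw = dip-slip × sin(dip) = 13.20 × sin(66.8°) = 12.1 m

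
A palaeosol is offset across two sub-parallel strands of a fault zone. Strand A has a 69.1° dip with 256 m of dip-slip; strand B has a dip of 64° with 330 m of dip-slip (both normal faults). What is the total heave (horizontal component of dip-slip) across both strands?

236 m

heave_A = 256 × cos(69.1°) = 91.32 m
heave_B = 330 × cos(64°) = 144.7 m
total = 91.32 + 144.7 = 236 m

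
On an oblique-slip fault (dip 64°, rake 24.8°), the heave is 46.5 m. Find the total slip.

253 m

dip-slip = heave / cos(dip) = 46.5 / cos(64°) = 106.1 m
net slip = dip-slip / sin(rake) = 106.1 / sin(24.8°) = 253 m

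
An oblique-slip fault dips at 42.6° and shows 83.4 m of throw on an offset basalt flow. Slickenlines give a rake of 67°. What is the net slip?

dip-slip = throw / sin(dip) = 83.4 / sin(42.6°) = 123.2 m
net slip = dip-slip / sin(rake) = 123.2 / sin(67°) = 134 m

134 m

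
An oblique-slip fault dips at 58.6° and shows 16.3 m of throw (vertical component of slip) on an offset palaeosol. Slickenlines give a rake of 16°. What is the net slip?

dip-slip = throw / sin(dip) = 16.3 / sin(58.6°) = 19.10 m
net slip = dip-slip / sin(rake) = 19.10 / sin(16°) = 69.3 m

69.3 m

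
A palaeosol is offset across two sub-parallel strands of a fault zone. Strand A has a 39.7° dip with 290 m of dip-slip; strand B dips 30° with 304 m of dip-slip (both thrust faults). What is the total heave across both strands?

heave_A = 290 × cos(39.7°) = 223.1 m
heave_B = 304 × cos(30°) = 263.3 m
total = 223.1 + 263.3 = 486 m

486 m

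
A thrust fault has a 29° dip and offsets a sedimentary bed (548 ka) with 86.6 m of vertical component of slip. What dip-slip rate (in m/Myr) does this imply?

dip-slip = throw / sin(dip) = 86.6 m / sin(29°) = 178.6 m
rate = 178.6 m / 548 ka = 0.000326 m/yr = 326 m/Myr

326 m/Myr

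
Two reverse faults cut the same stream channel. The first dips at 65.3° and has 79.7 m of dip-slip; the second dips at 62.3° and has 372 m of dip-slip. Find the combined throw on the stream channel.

402 m

throw_A = 79.7 × sin(65.3°) = 72.41 m
throw_B = 372 × sin(62.3°) = 329.4 m
total = 72.41 + 329.4 = 402 m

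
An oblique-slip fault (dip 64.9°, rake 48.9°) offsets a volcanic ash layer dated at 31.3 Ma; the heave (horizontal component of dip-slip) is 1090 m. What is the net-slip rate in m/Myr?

109 m/Myr

dip-slip = heave / cos(dip) = 1090 / cos(64.9°) = 2570 m
net slip = dip-slip / sin(rake) = 2570 / sin(48.9°) = 3410 m
rate = 3410 m / 31.3 Ma = 0.000109 m/yr = 109 m/Myr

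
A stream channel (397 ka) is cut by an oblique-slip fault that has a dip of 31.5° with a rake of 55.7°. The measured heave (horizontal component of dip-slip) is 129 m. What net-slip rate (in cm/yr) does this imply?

dip-slip = heave / cos(dip) = 129 / cos(31.5°) = 151.3 m
net slip = dip-slip / sin(rake) = 151.3 / sin(55.7°) = 183.1 m
rate = 183.1 m / 397 ka = 0.000461 m/yr = 0.0461 cm/yr

0.0461 cm/yr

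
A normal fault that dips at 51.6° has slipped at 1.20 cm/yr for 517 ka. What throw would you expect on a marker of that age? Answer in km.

4.86 km

dip-slip = rate × time = 1.20 cm/yr × 517 ka = 6204 m
throw = dip-slip × sin(dip) = 6204 × sin(51.6°) = 4860 m = 4.86 km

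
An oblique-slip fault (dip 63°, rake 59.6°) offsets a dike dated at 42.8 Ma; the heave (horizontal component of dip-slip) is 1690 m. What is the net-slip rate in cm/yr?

0.0101 cm/yr

dip-slip = heave / cos(dip) = 1690 / cos(63°) = 3723 m
net slip = dip-slip / sin(rake) = 3723 / sin(59.6°) = 4316 m
rate = 4316 m / 42.8 Ma = 0.000101 m/yr = 0.0101 cm/yr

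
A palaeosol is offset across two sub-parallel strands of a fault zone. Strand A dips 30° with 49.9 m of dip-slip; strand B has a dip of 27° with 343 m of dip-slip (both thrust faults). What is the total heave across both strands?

heave_A = 49.9 × cos(30°) = 43.21 m
heave_B = 343 × cos(27°) = 305.6 m
total = 43.21 + 305.6 = 349 m

349 m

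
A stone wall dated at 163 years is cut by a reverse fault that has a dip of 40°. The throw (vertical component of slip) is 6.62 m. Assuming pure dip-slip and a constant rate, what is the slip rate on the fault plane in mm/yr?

63.2 mm/yr

dip-slip = throw / sin(dip) = 6.62 m / sin(40°) = 10.30 m
rate = 10.30 m / 163 years = 0.0632 m/yr = 63.2 mm/yr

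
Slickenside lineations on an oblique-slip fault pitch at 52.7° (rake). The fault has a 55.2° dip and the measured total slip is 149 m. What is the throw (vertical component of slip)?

97.3 m

dip-slip = net slip × sin(rake) = 149 m × sin(52.7°) = 118.5 m
throw = dip-slip × sin(dip) = 118.5 × sin(55.2°) = 97.3 m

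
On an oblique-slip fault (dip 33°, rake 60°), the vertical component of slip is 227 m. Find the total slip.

481 m

dip-slip = throw / sin(dip) = 227 / sin(33°) = 416.8 m
net slip = dip-slip / sin(rake) = 416.8 / sin(60°) = 481 m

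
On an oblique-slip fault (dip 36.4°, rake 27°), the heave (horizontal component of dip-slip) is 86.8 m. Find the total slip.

dip-slip = heave / cos(dip) = 86.8 / cos(36.4°) = 107.8 m
net slip = dip-slip / sin(rake) = 107.8 / sin(27°) = 238 m

238 m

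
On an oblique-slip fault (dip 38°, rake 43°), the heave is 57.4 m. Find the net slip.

107 m

dip-slip = heave / cos(dip) = 57.4 / cos(38°) = 72.84 m
net slip = dip-slip / sin(rake) = 72.84 / sin(43°) = 107 m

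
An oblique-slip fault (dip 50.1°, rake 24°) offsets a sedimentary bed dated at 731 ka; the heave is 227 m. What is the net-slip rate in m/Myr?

dip-slip = heave / cos(dip) = 227 / cos(50.1°) = 353.9 m
net slip = dip-slip / sin(rake) = 353.9 / sin(24°) = 870.1 m
rate = 870.1 m / 731 ka = 0.00119 m/yr = 1190 m/Myr

1190 m/Myr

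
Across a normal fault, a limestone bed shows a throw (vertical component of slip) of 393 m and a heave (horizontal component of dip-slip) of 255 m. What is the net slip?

net slip = √(throw² + heave²) = √(393² + 255²) = 468 m

468 m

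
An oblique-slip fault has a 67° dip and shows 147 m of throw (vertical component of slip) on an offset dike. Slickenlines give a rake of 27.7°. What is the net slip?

dip-slip = throw / sin(dip) = 147 / sin(67°) = 159.7 m
net slip = dip-slip / sin(rake) = 159.7 / sin(27.7°) = 344 m

344 m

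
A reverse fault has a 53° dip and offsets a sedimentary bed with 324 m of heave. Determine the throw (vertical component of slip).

430 m

throw = heave × tan(dip) = 324 × tan(53°) = 430 m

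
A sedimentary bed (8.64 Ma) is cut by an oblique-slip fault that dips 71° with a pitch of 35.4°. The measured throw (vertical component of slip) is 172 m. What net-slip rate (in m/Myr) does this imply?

dip-slip = throw / sin(dip) = 172 / sin(71°) = 181.9 m
net slip = dip-slip / sin(rake) = 181.9 / sin(35.4°) = 314 m
rate = 314 m / 8.64 Ma = 0.0000363 m/yr = 36.3 m/Myr

36.3 m/Myr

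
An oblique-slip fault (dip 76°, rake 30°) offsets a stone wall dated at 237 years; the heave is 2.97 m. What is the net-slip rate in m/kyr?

104 m/kyr

dip-slip = heave / cos(dip) = 2.97 / cos(76°) = 12.28 m
net slip = dip-slip / sin(rake) = 12.28 / sin(30°) = 24.55 m
rate = 24.55 m / 237 years = 0.104 m/yr = 104 m/kyr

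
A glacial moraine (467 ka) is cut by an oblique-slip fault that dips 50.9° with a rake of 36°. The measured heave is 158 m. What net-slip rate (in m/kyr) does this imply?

dip-slip = heave / cos(dip) = 158 / cos(50.9°) = 250.5 m
net slip = dip-slip / sin(rake) = 250.5 / sin(36°) = 426.2 m
rate = 426.2 m / 467 ka = 0.000913 m/yr = 0.913 m/kyr

0.913 m/kyr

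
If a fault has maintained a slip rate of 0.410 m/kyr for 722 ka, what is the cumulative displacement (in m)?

slip = rate × time = 0.410 m/kyr × 722 ka = 296 m

296 m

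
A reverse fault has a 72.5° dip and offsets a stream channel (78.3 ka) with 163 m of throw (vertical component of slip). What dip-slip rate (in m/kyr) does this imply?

2.18 m/kyr

dip-slip = throw / sin(dip) = 163 m / sin(72.5°) = 170.9 m
rate = 170.9 m / 78.3 ka = 0.00218 m/yr = 2.18 m/kyr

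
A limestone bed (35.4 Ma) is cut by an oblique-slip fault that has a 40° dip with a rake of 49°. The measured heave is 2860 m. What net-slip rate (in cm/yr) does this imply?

dip-slip = heave / cos(dip) = 2860 / cos(40°) = 3733 m
net slip = dip-slip / sin(rake) = 3733 / sin(49°) = 4947 m
rate = 4947 m / 35.4 Ma = 0.000140 m/yr = 0.0140 cm/yr

0.0140 cm/yr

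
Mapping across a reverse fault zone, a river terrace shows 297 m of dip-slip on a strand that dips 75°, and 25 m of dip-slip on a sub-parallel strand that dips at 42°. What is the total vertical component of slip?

throw_A = 297 × sin(75°) = 286.9 m
throw_B = 25 × sin(42°) = 16.73 m
total = 286.9 + 16.73 = 304 m

304 m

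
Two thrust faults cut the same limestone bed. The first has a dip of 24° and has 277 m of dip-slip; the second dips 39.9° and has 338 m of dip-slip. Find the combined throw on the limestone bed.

329 m

throw_A = 277 × sin(24°) = 112.7 m
throw_B = 338 × sin(39.9°) = 216.8 m
total = 112.7 + 216.8 = 329 m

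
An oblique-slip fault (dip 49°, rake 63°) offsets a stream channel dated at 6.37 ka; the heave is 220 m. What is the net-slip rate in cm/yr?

5.91 cm/yr

dip-slip = heave / cos(dip) = 220 / cos(49°) = 335.3 m
net slip = dip-slip / sin(rake) = 335.3 / sin(63°) = 376.4 m
rate = 376.4 m / 6.37 ka = 0.0591 m/yr = 5.91 cm/yr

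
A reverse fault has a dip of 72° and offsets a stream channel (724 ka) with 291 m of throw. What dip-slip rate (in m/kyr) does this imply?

0.423 m/kyr

dip-slip = throw / sin(dip) = 291 m / sin(72°) = 306 m
rate = 306 m / 724 ka = 0.000423 m/yr = 0.423 m/kyr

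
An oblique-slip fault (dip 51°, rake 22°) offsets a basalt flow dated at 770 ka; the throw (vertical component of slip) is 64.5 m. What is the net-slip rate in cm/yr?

dip-slip = throw / sin(dip) = 64.5 / sin(51°) = 83 m
net slip = dip-slip / sin(rake) = 83 / sin(22°) = 221.6 m
rate = 221.6 m / 770 ka = 0.000288 m/yr = 0.0288 cm/yr

0.0288 cm/yr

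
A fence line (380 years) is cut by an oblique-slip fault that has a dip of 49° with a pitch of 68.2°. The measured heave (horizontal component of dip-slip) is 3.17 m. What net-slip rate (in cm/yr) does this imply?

dip-slip = heave / cos(dip) = 3.17 / cos(49°) = 4.832 m
net slip = dip-slip / sin(rake) = 4.832 / sin(68.2°) = 5.204 m
rate = 5.204 m / 380 years = 0.0137 m/yr = 1.37 cm/yr

1.37 cm/yr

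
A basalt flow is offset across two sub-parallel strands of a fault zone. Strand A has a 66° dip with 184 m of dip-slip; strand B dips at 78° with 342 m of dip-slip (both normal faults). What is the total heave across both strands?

heave_A = 184 × cos(66°) = 74.84 m
heave_B = 342 × cos(78°) = 71.11 m
total = 74.84 + 71.11 = 146 m

146 m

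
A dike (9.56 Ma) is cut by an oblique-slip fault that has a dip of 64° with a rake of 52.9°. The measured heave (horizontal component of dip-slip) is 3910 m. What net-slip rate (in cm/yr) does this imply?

0.117 cm/yr

dip-slip = heave / cos(dip) = 3910 / cos(64°) = 8919 m
net slip = dip-slip / sin(rake) = 8919 / sin(52.9°) = 11180 m
rate = 11180 m / 9.56 Ma = 0.00117 m/yr = 0.117 cm/yr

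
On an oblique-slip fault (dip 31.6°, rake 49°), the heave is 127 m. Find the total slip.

198 m

dip-slip = heave / cos(dip) = 127 / cos(31.6°) = 149.1 m
net slip = dip-slip / sin(rake) = 149.1 / sin(49°) = 198 m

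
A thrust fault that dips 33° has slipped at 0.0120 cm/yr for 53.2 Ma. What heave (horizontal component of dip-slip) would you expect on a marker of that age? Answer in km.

5.35 km

dip-slip = rate × time = 0.0120 cm/yr × 53.2 Ma = 6384 m
heave = dip-slip × cos(dip) = 6384 × cos(33°) = 5350 m = 5.35 km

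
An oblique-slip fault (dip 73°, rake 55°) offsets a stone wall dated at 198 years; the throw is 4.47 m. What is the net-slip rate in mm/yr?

28.8 mm/yr

dip-slip = throw / sin(dip) = 4.47 / sin(73°) = 4.674 m
net slip = dip-slip / sin(rake) = 4.674 / sin(55°) = 5.706 m
rate = 5.706 m / 198 years = 0.0288 m/yr = 28.8 mm/yr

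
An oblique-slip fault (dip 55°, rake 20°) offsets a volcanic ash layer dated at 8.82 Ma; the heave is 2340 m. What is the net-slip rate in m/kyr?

1.35 m/kyr

dip-slip = heave / cos(dip) = 2340 / cos(55°) = 4080 m
net slip = dip-slip / sin(rake) = 4080 / sin(20°) = 11930 m
rate = 11930 m / 8.82 Ma = 0.00135 m/yr = 1.35 m/kyr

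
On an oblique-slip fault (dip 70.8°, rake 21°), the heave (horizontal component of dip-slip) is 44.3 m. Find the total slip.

dip-slip = heave / cos(dip) = 44.3 / cos(70.8°) = 134.7 m
net slip = dip-slip / sin(rake) = 134.7 / sin(21°) = 376 m

376 m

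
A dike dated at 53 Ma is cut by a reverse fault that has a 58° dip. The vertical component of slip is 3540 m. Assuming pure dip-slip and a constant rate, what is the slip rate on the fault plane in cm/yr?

0.00788 cm/yr

dip-slip = throw / sin(dip) = 3540 m / sin(58°) = 4174 m
rate = 4174 m / 53 Ma = 0.0000788 m/yr = 0.00788 cm/yr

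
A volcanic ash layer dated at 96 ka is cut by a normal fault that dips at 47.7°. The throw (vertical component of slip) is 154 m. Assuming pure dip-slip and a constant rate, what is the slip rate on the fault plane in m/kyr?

2.17 m/kyr

dip-slip = throw / sin(dip) = 154 m / sin(47.7°) = 208.2 m
rate = 208.2 m / 96 ka = 0.00217 m/yr = 2.17 m/kyr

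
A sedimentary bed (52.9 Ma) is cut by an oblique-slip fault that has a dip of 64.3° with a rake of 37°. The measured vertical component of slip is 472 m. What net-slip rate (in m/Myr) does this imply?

dip-slip = throw / sin(dip) = 472 / sin(64.3°) = 523.8 m
net slip = dip-slip / sin(rake) = 523.8 / sin(37°) = 870.4 m
rate = 870.4 m / 52.9 Ma = 0.0000165 m/yr = 16.5 m/Myr

16.5 m/Myr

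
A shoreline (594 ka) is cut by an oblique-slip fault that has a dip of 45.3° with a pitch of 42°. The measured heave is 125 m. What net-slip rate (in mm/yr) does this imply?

dip-slip = heave / cos(dip) = 125 / cos(45.3°) = 177.7 m
net slip = dip-slip / sin(rake) = 177.7 / sin(42°) = 265.6 m
rate = 265.6 m / 594 ka = 0.000447 m/yr = 0.447 mm/yr

0.447 mm/yr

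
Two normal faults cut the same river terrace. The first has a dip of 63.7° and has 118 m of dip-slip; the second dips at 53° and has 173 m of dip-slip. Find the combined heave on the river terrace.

heave_A = 118 × cos(63.7°) = 52.28 m
heave_B = 173 × cos(53°) = 104.1 m
total = 52.28 + 104.1 = 156 m

156 m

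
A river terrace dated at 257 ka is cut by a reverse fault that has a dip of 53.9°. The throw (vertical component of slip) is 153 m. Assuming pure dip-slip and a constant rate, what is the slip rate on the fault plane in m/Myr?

737 m/Myr

dip-slip = throw / sin(dip) = 153 m / sin(53.9°) = 189.4 m
rate = 189.4 m / 257 ka = 0.000737 m/yr = 737 m/Myr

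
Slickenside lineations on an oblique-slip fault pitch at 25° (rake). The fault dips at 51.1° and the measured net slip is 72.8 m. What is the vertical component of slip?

23.9 m

dip-slip = net slip × sin(rake) = 72.8 m × sin(25°) = 30.77 m
throw = dip-slip × sin(dip) = 30.77 × sin(51.1°) = 23.9 m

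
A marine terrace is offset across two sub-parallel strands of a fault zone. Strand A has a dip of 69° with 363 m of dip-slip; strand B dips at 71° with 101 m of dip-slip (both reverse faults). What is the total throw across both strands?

434 m

throw_A = 363 × sin(69°) = 338.9 m
throw_B = 101 × sin(71°) = 95.50 m
total = 338.9 + 95.50 = 434 m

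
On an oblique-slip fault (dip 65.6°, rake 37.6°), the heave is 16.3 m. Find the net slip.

64.7 m

dip-slip = heave / cos(dip) = 16.3 / cos(65.6°) = 39.46 m
net slip = dip-slip / sin(rake) = 39.46 / sin(37.6°) = 64.7 m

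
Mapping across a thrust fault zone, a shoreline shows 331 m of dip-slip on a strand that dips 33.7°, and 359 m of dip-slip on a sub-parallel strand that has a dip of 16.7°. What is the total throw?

throw_A = 331 × sin(33.7°) = 183.7 m
throw_B = 359 × sin(16.7°) = 103.2 m
total = 183.7 + 103.2 = 287 m

287 m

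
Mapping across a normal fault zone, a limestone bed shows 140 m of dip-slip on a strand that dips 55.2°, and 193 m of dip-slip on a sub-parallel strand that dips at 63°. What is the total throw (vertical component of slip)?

throw_A = 140 × sin(55.2°) = 115 m
throw_B = 193 × sin(63°) = 172 m
total = 115 + 172 = 287 m

287 m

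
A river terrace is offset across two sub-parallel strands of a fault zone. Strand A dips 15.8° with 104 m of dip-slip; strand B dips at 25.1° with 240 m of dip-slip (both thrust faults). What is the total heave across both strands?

heave_A = 104 × cos(15.8°) = 100.1 m
heave_B = 240 × cos(25.1°) = 217.3 m
total = 100.1 + 217.3 = 317 m

317 m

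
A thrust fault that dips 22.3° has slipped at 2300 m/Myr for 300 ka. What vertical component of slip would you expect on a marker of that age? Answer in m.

dip-slip = rate × time = 2300 m/Myr × 300 ka = 690 m
throw = dip-slip × sin(dip) = 690 × sin(22.3°) = 262 m

262 m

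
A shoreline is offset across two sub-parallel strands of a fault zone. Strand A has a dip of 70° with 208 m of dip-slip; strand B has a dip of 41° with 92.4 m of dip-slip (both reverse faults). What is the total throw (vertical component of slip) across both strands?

256 m

throw_A = 208 × sin(70°) = 195.5 m
throw_B = 92.4 × sin(41°) = 60.62 m
total = 195.5 + 60.62 = 256 m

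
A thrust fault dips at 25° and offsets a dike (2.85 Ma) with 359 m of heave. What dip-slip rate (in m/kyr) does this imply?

dip-slip = heave / cos(dip) = 359 m / cos(25°) = 396.1 m
rate = 396.1 m / 2.85 Ma = 0.000139 m/yr = 0.139 m/kyr

0.139 m/kyr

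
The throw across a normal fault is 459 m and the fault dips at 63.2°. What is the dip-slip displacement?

514 m

dip-slip = throw / sin(dip) = 459 / sin(63.2°) = 514 m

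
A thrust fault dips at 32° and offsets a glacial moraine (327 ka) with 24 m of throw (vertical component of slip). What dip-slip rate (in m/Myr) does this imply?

139 m/Myr

dip-slip = throw / sin(dip) = 24 m / sin(32°) = 45.29 m
rate = 45.29 m / 327 ka = 0.000139 m/yr = 139 m/Myr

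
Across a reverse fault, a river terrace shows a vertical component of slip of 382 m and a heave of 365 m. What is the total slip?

528 m

net slip = √(throw² + heave²) = √(382² + 365²) = 528 m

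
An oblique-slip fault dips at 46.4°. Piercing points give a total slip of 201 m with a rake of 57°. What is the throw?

dip-slip = net slip × sin(rake) = 201 m × sin(57°) = 168.6 m
throw = dip-slip × sin(dip) = 168.6 × sin(46.4°) = 122 m

122 m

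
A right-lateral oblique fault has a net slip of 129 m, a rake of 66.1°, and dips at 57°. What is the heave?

dip-slip = net slip × sin(rake) = 129 m × sin(66.1°) = 117.9 m
heave = dip-slip × cos(dip) = 117.9 × cos(57°) = 64.2 m

64.2 m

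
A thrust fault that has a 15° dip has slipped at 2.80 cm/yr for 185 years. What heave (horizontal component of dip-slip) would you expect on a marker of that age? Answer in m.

dip-slip = rate × time = 2.80 cm/yr × 185 years = 5.180 m
heave = dip-slip × cos(dip) = 5.180 × cos(15°) = 5 m

5 m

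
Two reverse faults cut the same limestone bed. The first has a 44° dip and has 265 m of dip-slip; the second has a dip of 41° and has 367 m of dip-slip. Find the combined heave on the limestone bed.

heave_A = 265 × cos(44°) = 190.6 m
heave_B = 367 × cos(41°) = 277 m
total = 190.6 + 277 = 468 m

468 m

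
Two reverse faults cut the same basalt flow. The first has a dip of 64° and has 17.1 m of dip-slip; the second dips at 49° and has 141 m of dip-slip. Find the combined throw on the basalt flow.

122 m

throw_A = 17.1 × sin(64°) = 15.37 m
throw_B = 141 × sin(49°) = 106.4 m
total = 15.37 + 106.4 = 122 m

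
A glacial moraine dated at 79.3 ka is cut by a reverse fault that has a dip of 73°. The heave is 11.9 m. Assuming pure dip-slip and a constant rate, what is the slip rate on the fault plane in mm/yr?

dip-slip = heave / cos(dip) = 11.9 m / cos(73°) = 40.70 m
rate = 40.70 m / 79.3 ka = 0.000513 m/yr = 0.513 mm/yr

0.513 mm/yr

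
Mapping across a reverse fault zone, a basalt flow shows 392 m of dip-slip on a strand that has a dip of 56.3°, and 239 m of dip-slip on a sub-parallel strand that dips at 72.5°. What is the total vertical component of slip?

throw_A = 392 × sin(56.3°) = 326.1 m
throw_B = 239 × sin(72.5°) = 227.9 m
total = 326.1 + 227.9 = 554 m

554 m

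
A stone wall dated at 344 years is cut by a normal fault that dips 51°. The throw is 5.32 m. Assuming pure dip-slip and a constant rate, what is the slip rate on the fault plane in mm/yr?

19.9 mm/yr

dip-slip = throw / sin(dip) = 5.32 m / sin(51°) = 6.846 m
rate = 6.846 m / 344 years = 0.0199 m/yr = 19.9 mm/yr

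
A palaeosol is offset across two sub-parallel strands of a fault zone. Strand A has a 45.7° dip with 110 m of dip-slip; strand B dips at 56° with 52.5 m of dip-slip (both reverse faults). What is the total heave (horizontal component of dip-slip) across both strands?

106 m

heave_A = 110 × cos(45.7°) = 76.83 m
heave_B = 52.5 × cos(56°) = 29.36 m
total = 76.83 + 29.36 = 106 m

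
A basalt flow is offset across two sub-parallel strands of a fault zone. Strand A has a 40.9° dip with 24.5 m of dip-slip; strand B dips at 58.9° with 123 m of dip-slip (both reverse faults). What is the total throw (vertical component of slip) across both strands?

throw_A = 24.5 × sin(40.9°) = 16.04 m
throw_B = 123 × sin(58.9°) = 105.3 m
total = 16.04 + 105.3 = 121 m

121 m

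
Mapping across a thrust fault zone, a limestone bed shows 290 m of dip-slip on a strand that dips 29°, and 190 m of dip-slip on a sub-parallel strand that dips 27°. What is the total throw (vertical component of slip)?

227 m

throw_A = 290 × sin(29°) = 140.6 m
throw_B = 190 × sin(27°) = 86.26 m
total = 140.6 + 86.26 = 227 m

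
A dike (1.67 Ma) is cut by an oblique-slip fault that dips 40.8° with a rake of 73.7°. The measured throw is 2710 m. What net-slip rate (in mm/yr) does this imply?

dip-slip = throw / sin(dip) = 2710 / sin(40.8°) = 4147 m
net slip = dip-slip / sin(rake) = 4147 / sin(73.7°) = 4321 m
rate = 4321 m / 1.67 Ma = 0.00259 m/yr = 2.59 mm/yr

2.59 mm/yr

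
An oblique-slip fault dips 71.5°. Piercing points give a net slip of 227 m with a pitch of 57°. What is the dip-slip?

dip-slip = net slip × sin(rake) = 227 m × sin(57°) = 190 m

190 m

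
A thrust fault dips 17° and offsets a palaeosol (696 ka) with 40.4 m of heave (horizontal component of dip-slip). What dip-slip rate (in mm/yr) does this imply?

dip-slip = heave / cos(dip) = 40.4 m / cos(17°) = 42.25 m
rate = 42.25 m / 696 ka = 0.0000607 m/yr = 0.0607 mm/yr

0.0607 mm/yr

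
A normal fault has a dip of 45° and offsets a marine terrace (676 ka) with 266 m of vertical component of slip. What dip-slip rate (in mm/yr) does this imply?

0.556 mm/yr

dip-slip = throw / sin(dip) = 266 m / sin(45°) = 376.2 m
rate = 376.2 m / 676 ka = 0.000556 m/yr = 0.556 mm/yr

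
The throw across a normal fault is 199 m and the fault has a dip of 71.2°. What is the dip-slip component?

210 m

dip-slip = throw / sin(dip) = 199 / sin(71.2°) = 210 m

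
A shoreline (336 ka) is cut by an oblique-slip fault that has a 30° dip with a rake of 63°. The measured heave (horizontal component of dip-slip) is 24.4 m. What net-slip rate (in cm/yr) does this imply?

dip-slip = heave / cos(dip) = 24.4 / cos(30°) = 28.17 m
net slip = dip-slip / sin(rake) = 28.17 / sin(63°) = 31.62 m
rate = 31.62 m / 336 ka = 0.0000941 m/yr = 0.00941 cm/yr

0.00941 cm/yr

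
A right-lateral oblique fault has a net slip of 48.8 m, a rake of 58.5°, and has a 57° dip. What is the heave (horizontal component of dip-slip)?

22.7 m

dip-slip = net slip × sin(rake) = 48.8 m × sin(58.5°) = 41.61 m
heave = dip-slip × cos(dip) = 41.61 × cos(57°) = 22.7 m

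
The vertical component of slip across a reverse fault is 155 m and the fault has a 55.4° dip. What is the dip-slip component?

dip-slip = throw / sin(dip) = 155 / sin(55.4°) = 188 m

188 m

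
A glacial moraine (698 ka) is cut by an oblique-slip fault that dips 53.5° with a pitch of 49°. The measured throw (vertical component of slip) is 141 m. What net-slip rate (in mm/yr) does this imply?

dip-slip = throw / sin(dip) = 141 / sin(53.5°) = 175.4 m
net slip = dip-slip / sin(rake) = 175.4 / sin(49°) = 232.4 m
rate = 232.4 m / 698 ka = 0.000333 m/yr = 0.333 mm/yr

0.333 mm/yr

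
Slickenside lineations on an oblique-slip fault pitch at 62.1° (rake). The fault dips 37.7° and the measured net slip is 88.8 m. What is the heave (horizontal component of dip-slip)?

62.1 m

dip-slip = net slip × sin(rake) = 88.8 m × sin(62.1°) = 78.48 m
heave = dip-slip × cos(dip) = 78.48 × cos(37.7°) = 62.1 m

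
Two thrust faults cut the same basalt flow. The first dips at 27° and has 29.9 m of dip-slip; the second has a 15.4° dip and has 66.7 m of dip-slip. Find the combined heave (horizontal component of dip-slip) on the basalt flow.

90.9 m

heave_A = 29.9 × cos(27°) = 26.64 m
heave_B = 66.7 × cos(15.4°) = 64.31 m
total = 26.64 + 64.31 = 90.9 m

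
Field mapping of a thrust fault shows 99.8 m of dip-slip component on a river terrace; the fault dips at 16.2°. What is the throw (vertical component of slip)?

throw = dip-slip × sin(dip) = 99.8 m × sin(16.2°) = 27.8 m

27.8 m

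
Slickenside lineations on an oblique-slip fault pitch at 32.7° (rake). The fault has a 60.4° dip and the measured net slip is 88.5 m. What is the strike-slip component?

strike-slip = net slip × cos(rake) = 88.5 m × cos(32.7°) = 74.5 m

74.5 m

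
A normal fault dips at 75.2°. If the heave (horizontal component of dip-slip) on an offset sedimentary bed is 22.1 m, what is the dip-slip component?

86.5 m

dip-slip = heave / cos(dip) = 22.1 / cos(75.2°) = 86.5 m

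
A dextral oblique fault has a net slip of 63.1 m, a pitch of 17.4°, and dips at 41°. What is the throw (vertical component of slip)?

dip-slip = net slip × sin(rake) = 63.1 m × sin(17.4°) = 18.87 m
throw = dip-slip × sin(dip) = 18.87 × sin(41°) = 12.4 m

12.4 m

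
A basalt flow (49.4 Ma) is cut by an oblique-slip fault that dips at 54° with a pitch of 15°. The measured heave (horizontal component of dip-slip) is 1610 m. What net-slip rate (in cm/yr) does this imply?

0.0214 cm/yr

dip-slip = heave / cos(dip) = 1610 / cos(54°) = 2739 m
net slip = dip-slip / sin(rake) = 2739 / sin(15°) = 10580 m
rate = 10580 m / 49.4 Ma = 0.000214 m/yr = 0.0214 cm/yr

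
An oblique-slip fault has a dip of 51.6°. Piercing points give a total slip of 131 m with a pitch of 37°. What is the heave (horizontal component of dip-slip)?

dip-slip = net slip × sin(rake) = 131 m × sin(37°) = 78.84 m
heave = dip-slip × cos(dip) = 78.84 × cos(51.6°) = 49 m

49 m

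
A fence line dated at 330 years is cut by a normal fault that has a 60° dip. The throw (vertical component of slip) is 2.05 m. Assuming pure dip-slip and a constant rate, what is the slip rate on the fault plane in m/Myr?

dip-slip = throw / sin(dip) = 2.05 m / sin(60°) = 2.367 m
rate = 2.367 m / 330 years = 0.00717 m/yr = 7170 m/Myr

7170 m/Myr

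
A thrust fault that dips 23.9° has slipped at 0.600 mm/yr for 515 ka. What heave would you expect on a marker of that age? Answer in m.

dip-slip = rate × time = 0.600 mm/yr × 515 ka = 309 m
heave = dip-slip × cos(dip) = 309 × cos(23.9°) = 283 m

283 m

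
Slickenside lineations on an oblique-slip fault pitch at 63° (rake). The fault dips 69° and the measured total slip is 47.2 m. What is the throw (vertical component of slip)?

39.3 m

dip-slip = net slip × sin(rake) = 47.2 m × sin(63°) = 42.06 m
throw = dip-slip × sin(dip) = 42.06 × sin(69°) = 39.3 m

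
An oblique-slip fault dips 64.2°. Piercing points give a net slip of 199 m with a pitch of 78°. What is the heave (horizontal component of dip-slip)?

84.7 m

dip-slip = net slip × sin(rake) = 199 m × sin(78°) = 194.7 m
heave = dip-slip × cos(dip) = 194.7 × cos(64.2°) = 84.7 m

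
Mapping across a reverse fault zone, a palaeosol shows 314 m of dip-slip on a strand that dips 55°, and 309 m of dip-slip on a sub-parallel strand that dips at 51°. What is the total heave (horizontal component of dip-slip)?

heave_A = 314 × cos(55°) = 180.1 m
heave_B = 309 × cos(51°) = 194.5 m
total = 180.1 + 194.5 = 375 m

375 m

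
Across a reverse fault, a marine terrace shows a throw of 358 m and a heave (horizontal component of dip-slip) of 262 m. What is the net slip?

444 m

net slip = √(throw² + heave²) = √(358² + 262²) = 444 m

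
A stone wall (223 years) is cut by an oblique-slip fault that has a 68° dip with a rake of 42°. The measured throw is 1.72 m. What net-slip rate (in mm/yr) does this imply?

12.4 mm/yr

dip-slip = throw / sin(dip) = 1.72 / sin(68°) = 1.855 m
net slip = dip-slip / sin(rake) = 1.855 / sin(42°) = 2.772 m
rate = 2.772 m / 223 years = 0.0124 m/yr = 12.4 mm/yr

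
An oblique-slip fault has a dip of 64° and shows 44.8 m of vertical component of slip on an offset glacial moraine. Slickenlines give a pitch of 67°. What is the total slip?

dip-slip = throw / sin(dip) = 44.8 / sin(64°) = 49.84 m
net slip = dip-slip / sin(rake) = 49.84 / sin(67°) = 54.1 m

54.1 m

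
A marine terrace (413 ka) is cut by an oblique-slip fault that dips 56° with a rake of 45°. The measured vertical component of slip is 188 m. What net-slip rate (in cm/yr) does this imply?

dip-slip = throw / sin(dip) = 188 / sin(56°) = 226.8 m
net slip = dip-slip / sin(rake) = 226.8 / sin(45°) = 320.7 m
rate = 320.7 m / 413 ka = 0.000777 m/yr = 0.0777 cm/yr

0.0777 cm/yr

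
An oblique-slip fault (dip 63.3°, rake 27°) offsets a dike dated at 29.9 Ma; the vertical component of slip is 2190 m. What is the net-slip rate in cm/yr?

0.0181 cm/yr

dip-slip = throw / sin(dip) = 2190 / sin(63.3°) = 2451 m
net slip = dip-slip / sin(rake) = 2451 / sin(27°) = 5400 m
rate = 5400 m / 29.9 Ma = 0.000181 m/yr = 0.0181 cm/yr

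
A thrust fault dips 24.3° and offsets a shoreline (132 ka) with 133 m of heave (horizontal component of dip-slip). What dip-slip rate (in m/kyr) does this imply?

1.11 m/kyr

dip-slip = heave / cos(dip) = 133 m / cos(24.3°) = 145.9 m
rate = 145.9 m / 132 ka = 0.00111 m/yr = 1.11 m/kyr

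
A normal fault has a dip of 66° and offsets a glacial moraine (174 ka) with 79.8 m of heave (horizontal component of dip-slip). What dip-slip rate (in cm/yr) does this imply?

0.113 cm/yr

dip-slip = heave / cos(dip) = 79.8 m / cos(66°) = 196.2 m
rate = 196.2 m / 174 ka = 0.00113 m/yr = 0.113 cm/yr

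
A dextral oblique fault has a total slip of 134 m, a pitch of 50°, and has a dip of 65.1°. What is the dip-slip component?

dip-slip = net slip × sin(rake) = 134 m × sin(50°) = 103 m

103 m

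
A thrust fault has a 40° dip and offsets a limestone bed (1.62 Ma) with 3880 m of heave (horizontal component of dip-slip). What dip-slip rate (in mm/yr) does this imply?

dip-slip = heave / cos(dip) = 3880 m / cos(40°) = 5065 m
rate = 5065 m / 1.62 Ma = 0.00313 m/yr = 3.13 mm/yr

3.13 mm/yr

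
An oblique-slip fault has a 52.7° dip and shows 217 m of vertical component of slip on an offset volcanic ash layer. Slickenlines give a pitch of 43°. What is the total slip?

dip-slip = throw / sin(dip) = 217 / sin(52.7°) = 272.8 m
net slip = dip-slip / sin(rake) = 272.8 / sin(43°) = 400 m

400 m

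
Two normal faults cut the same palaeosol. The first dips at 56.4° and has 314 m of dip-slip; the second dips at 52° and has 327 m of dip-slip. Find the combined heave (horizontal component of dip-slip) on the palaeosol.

375 m

heave_A = 314 × cos(56.4°) = 173.8 m
heave_B = 327 × cos(52°) = 201.3 m
total = 173.8 + 201.3 = 375 m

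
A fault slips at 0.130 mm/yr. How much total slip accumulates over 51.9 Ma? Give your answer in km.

slip = rate × time = 0.130 mm/yr × 51.9 Ma = 6750 m = 6.75 km

6.75 km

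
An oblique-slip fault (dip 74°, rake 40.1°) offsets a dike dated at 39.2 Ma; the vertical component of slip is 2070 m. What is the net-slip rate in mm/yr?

0.0853 mm/yr

dip-slip = throw / sin(dip) = 2070 / sin(74°) = 2153 m
net slip = dip-slip / sin(rake) = 2153 / sin(40.1°) = 3343 m
rate = 3343 m / 39.2 Ma = 0.0000853 m/yr = 0.0853 mm/yr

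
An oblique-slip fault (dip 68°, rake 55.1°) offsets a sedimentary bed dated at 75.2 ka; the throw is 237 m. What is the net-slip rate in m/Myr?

dip-slip = throw / sin(dip) = 237 / sin(68°) = 255.6 m
net slip = dip-slip / sin(rake) = 255.6 / sin(55.1°) = 311.7 m
rate = 311.7 m / 75.2 ka = 0.00414 m/yr = 4140 m/Myr

4140 m/Myr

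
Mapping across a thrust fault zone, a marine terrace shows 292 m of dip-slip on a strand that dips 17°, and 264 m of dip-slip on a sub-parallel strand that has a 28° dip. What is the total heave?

512 m

heave_A = 292 × cos(17°) = 279.2 m
heave_B = 264 × cos(28°) = 233.1 m
total = 279.2 + 233.1 = 512 m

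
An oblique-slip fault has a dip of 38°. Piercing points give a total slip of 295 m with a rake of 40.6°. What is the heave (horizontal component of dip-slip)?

151 m

dip-slip = net slip × sin(rake) = 295 m × sin(40.6°) = 192 m
heave = dip-slip × cos(dip) = 192 × cos(38°) = 151 m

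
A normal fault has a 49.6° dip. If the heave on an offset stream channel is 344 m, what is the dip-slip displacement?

dip-slip = heave / cos(dip) = 344 / cos(49.6°) = 531 m

531 m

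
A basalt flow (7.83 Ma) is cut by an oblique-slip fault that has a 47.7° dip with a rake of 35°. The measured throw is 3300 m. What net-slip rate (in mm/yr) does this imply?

dip-slip = throw / sin(dip) = 3300 / sin(47.7°) = 4462 m
net slip = dip-slip / sin(rake) = 4462 / sin(35°) = 7779 m
rate = 7779 m / 7.83 Ma = 0.000993 m/yr = 0.993 mm/yr

0.993 mm/yr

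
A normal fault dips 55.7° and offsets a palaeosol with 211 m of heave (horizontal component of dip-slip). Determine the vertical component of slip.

309 m

throw = heave × tan(dip) = 211 × tan(55.7°) = 309 m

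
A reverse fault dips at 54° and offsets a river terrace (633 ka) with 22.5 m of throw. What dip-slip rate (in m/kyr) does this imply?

0.0439 m/kyr

dip-slip = throw / sin(dip) = 22.5 m / sin(54°) = 27.81 m
rate = 27.81 m / 633 ka = 0.0000439 m/yr = 0.0439 m/kyr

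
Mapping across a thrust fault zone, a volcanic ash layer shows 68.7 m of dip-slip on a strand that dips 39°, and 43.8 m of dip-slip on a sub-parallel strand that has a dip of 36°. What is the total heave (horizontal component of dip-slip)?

heave_A = 68.7 × cos(39°) = 53.39 m
heave_B = 43.8 × cos(36°) = 35.43 m
total = 53.39 + 35.43 = 88.8 m

88.8 m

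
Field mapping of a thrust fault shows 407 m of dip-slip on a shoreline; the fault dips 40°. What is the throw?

throw = dip-slip × sin(dip) = 407 m × sin(40°) = 262 m

262 m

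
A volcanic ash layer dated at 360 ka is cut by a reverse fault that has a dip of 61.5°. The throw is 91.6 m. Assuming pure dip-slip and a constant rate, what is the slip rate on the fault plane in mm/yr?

0.290 mm/yr

dip-slip = throw / sin(dip) = 91.6 m / sin(61.5°) = 104.2 m
rate = 104.2 m / 360 ka = 0.000290 m/yr = 0.290 mm/yr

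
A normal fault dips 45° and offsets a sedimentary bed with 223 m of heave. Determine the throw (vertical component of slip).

throw = heave × tan(dip) = 223 × tan(45°) = 223 m

223 m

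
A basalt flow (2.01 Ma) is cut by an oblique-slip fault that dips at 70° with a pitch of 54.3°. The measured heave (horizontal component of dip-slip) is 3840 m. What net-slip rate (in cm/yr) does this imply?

dip-slip = heave / cos(dip) = 3840 / cos(70°) = 11230 m
net slip = dip-slip / sin(rake) = 11230 / sin(54.3°) = 13830 m
rate = 13830 m / 2.01 Ma = 0.00688 m/yr = 0.688 cm/yr

0.688 cm/yr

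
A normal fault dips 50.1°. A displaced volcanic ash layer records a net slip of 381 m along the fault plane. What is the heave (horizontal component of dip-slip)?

heave = dip-slip × cos(dip) = 381 m × cos(50.1°) = 244 m

244 m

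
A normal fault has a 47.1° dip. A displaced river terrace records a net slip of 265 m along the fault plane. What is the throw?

194 m

throw = dip-slip × sin(dip) = 265 m × sin(47.1°) = 194 m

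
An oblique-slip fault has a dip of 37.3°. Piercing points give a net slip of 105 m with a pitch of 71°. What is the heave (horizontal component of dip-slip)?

dip-slip = net slip × sin(rake) = 105 m × sin(71°) = 99.28 m
heave = dip-slip × cos(dip) = 99.28 × cos(37.3°) = 79 m

79 m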